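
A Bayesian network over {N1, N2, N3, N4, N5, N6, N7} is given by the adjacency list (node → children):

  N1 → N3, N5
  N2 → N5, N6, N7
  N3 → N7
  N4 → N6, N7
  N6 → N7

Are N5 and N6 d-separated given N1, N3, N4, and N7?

No

Enumerating the 6 paths from N5 to N6 and testing each for blocking by {N1, N3, N4, N7}:
  1. N5 ← N2 → N6 — N2:fork[open] ⇒ active
  2. N5 ← N2 → N7 ← N6 — N2:fork[open]; N7:collider[open] ⇒ active
  3. N5 ← N2 → N7 ← N4 → N6 — N2:fork[open]; N7:collider[open]; N4:fork[blocks] ⇒ blocked
  4. N5 ← N1 → N3 → N7 ← N2 → N6 — N1:fork[blocks]; N3:chain[blocks]; N7:collider[open]; N2:fork[open] ⇒ blocked
  5. N5 ← N1 → N3 → N7 ← N6 — N1:fork[blocks]; N3:chain[blocks]; N7:collider[open] ⇒ blocked
  6. N5 ← N1 → N3 → N7 ← N4 → N6 — N1:fork[blocks]; N3:chain[blocks]; N7:collider[open]; N4:fork[blocks] ⇒ blocked
Because an active path exists, N5 and N6 are not d-separated.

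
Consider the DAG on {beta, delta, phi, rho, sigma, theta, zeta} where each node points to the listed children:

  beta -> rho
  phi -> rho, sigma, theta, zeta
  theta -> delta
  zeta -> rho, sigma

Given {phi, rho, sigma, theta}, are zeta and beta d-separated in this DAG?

Enumerating the 3 paths from zeta to beta and testing each for blocking by {phi, rho, sigma, theta}:
Path 1: zeta → rho ← beta
  rho is a collider and rho is conditioned on, which opens it — no node blocks this path, so it is active.
Path 2: zeta → sigma ← phi → rho ← beta
  phi is a fork here and phi is conditioned on, so the path is blocked at phi.
Path 3: zeta ← phi → rho ← beta
  phi is a fork here and phi is conditioned on, so the path is blocked at phi.
Since the path zeta → rho ← beta is active, zeta and beta are not d-separated given {phi, rho, sigma, theta}.

No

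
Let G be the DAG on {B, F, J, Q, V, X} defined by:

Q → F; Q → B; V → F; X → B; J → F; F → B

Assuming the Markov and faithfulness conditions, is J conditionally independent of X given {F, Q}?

Yes — J and X are d-separated given {F, Q}.

There are 2 undirected paths between J and X; checking each against the conditioning set {F, Q}:
  1. J → F → B ← X — F:chain[blocks]; B:collider[blocks] ⇒ blocked
  2. J → F ← Q → B ← X — F:collider[open]; Q:fork[blocks]; B:collider[blocks] ⇒ blocked
Since every path is blocked, d-separation holds.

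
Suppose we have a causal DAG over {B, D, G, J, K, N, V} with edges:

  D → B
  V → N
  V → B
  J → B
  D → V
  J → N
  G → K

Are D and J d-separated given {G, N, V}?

Yes

We examine all 4 paths between D and J:
  1. D → B ← V → N ← J — B:collider[blocks]; V:fork[blocks]; N:collider[open] ⇒ blocked
  2. D → B ← J — B:collider[blocks] ⇒ blocked
  3. D → V → N ← J — V:chain[blocks]; N:collider[open] ⇒ blocked
  4. D → V → B ← J — V:chain[blocks]; B:collider[blocks] ⇒ blocked
Since every path is blocked, d-separation holds.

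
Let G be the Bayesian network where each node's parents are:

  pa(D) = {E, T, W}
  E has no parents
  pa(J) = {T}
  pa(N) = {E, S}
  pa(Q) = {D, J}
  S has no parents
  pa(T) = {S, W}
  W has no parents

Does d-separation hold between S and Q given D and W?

No — S and Q are not d-separated given {D, W}.

6 paths connect S and Q; each must be blocked for d-separation to hold:
Path 1: S → N ← E → D ← T → J → Q
  N is a collider here and neither N nor any of its descendants is conditioned on, so the collider stays closed — the path is blocked at N.
Path 2: S → N ← E → D ← W → T → J → Q
  N is a collider here and neither N nor any of its descendants is conditioned on, so the collider stays closed — the path is blocked at N.
Path 3: S → N ← E → D → Q
  N is a collider here and neither N nor any of its descendants is conditioned on, so the collider stays closed — the path is blocked at N.
Path 4: S → T → J → Q
  T is a chain and T is not conditioned on; J is a chain and J is not conditioned on — no node blocks this path, so it is active.
Path 5: S → T ← W → D → Q
  W is a fork here and W is conditioned on, so the path is blocked at W.
Path 6: S → T → D → Q
  D is a chain here and D is conditioned on, so the path is blocked at D.
Because an active path exists, S and Q are not d-separated.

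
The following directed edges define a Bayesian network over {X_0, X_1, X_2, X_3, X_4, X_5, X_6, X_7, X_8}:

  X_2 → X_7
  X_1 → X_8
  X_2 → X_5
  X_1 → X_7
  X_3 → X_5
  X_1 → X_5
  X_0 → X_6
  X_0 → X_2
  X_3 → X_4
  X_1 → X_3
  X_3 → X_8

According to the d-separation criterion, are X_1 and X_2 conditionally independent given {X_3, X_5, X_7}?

There are 4 undirected paths between X_1 and X_2; checking each against the conditioning set {X_3, X_5, X_7}:
  1. X_1 → X_3 → X_5 ← X_2 — X_3:chain[blocks]; X_5:collider[open] ⇒ blocked
  2. X_1 → X_7 ← X_2 — X_7:collider[open] ⇒ active
  3. X_1 → X_8 ← X_3 → X_5 ← X_2 — X_8:collider[blocks]; X_3:fork[blocks]; X_5:collider[open] ⇒ blocked
  4. X_1 → X_5 ← X_2 — X_5:collider[open] ⇒ active
Since the path X_1 → X_7 ← X_2 is active, X_1 and X_2 are not d-separated given {X_3, X_5, X_7}.

No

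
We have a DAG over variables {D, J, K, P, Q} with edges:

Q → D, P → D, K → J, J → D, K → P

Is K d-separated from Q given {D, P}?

We examine all 2 paths between K and Q:
Path 1: K → J → D ← Q
  J is a chain and J is not conditioned on; D is a collider and D is conditioned on, which opens it — no node blocks this path, so it is active.
Path 2: K → P → D ← Q
  P is a chain here and P is conditioned on, so the path is blocked at P.
Because an active path exists, K and Q are not d-separated.

No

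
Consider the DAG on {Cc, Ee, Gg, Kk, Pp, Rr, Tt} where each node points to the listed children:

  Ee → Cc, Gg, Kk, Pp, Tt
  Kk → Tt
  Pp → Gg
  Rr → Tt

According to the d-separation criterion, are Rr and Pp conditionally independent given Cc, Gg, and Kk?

Enumerating the 4 paths from Rr to Pp and testing each for blocking by {Cc, Gg, Kk}:
  1. Rr → Tt ← Kk ← Ee → Pp — Tt:collider[blocks]; Kk:chain[blocks]; Ee:fork[open] ⇒ blocked
  2. Rr → Tt ← Kk ← Ee → Gg ← Pp — Tt:collider[blocks]; Kk:chain[blocks]; Ee:fork[open]; Gg:collider[open] ⇒ blocked
  3. Rr → Tt ← Ee → Pp — Tt:collider[blocks]; Ee:fork[open] ⇒ blocked
  4. Rr → Tt ← Ee → Gg ← Pp — Tt:collider[blocks]; Ee:fork[open]; Gg:collider[open] ⇒ blocked
Every path is blocked, so Rr and Pp are d-separated given {Cc, Gg, Kk}.

Yes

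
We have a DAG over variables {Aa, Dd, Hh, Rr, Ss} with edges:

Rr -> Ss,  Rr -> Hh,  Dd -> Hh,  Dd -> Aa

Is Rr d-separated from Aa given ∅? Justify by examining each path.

The only undirected path from Rr to Aa is:
Path 1: Rr → Hh ← Dd → Aa
  Hh is a collider here and neither Hh nor any of its descendants is conditioned on, so the collider stays closed — the path is blocked at Hh.
Since every path is blocked, d-separation holds.

Yes — Rr and Aa are d-separated given ∅.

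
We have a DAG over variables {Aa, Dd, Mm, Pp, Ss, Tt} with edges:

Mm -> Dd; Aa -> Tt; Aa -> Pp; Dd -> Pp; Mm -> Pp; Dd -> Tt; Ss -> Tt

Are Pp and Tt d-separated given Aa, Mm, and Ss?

Enumerating the 3 paths from Pp to Tt and testing each for blocking by {Aa, Mm, Ss}:
Path 1: Pp ← Dd → Tt
  Dd is a fork and Dd is not conditioned on — no node blocks this path, so it is active.
Path 2: Pp ← Aa → Tt
  Aa is a fork here and Aa is conditioned on, so the path is blocked at Aa.
Path 3: Pp ← Mm → Dd → Tt
  Mm is a fork here and Mm is conditioned on, so the path is blocked at Mm.
At least one path is unblocked, so d-separation fails.

No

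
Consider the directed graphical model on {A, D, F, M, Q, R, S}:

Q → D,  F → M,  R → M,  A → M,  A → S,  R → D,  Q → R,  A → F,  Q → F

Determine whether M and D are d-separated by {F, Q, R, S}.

6 paths connect M and D; each must be blocked for d-separation to hold:
Path 1: M ← F ← Q → R → D
  F is a chain here and F is conditioned on, so the path is blocked at F.
Path 2: M ← F ← Q → D
  F is a chain here and F is conditioned on, so the path is blocked at F.
Path 3: M ← R ← Q → D
  R is a chain here and R is conditioned on, so the path is blocked at R.
Path 4: M ← R → D
  R is a fork here and R is conditioned on, so the path is blocked at R.
Path 5: M ← A → F ← Q → R → D
  Q is a fork here and Q is conditioned on, so the path is blocked at Q.
Path 6: M ← A → F ← Q → D
  Q is a fork here and Q is conditioned on, so the path is blocked at Q.
Since every path is blocked, d-separation holds.

Yes — M and D are d-separated given {F, Q, R, S}.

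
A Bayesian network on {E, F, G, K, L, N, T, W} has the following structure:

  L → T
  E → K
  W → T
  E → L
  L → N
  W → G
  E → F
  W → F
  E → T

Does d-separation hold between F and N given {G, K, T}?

4 paths connect F and N; each must be blocked for d-separation to hold:
Path 1: F ← W → T ← L → N
  W is a fork and W is not conditioned on; T is a collider and T is conditioned on, which opens it; L is a fork and L is not conditioned on — no node blocks this path, so it is active.
Path 2: F ← W → T ← E → L → N
  W is a fork and W is not conditioned on; T is a collider and T is conditioned on, which opens it; E is a fork and E is not conditioned on; L is a chain and L is not conditioned on — no node blocks this path, so it is active.
Path 3: F ← E → L → N
  E is a fork and E is not conditioned on; L is a chain and L is not conditioned on — no node blocks this path, so it is active.
Path 4: F ← E → T ← L → N
  E is a fork and E is not conditioned on; T is a collider and T is conditioned on, which opens it; L is a fork and L is not conditioned on — no node blocks this path, so it is active.
Because an active path exists, F and N are not d-separated.

No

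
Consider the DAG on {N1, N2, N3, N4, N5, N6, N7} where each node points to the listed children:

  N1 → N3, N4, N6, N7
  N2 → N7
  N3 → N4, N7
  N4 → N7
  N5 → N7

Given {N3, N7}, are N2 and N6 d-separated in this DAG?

No

There are 5 undirected paths between N2 and N6; checking each against the conditioning set {N3, N7}:
Path 1: N2 → N7 ← N1 → N6
  N7 is a collider and N7 is conditioned on, which opens it; N1 is a fork and N1 is not conditioned on — no node blocks this path, so it is active.
Path 2: N2 → N7 ← N4 ← N1 → N6
  N7 is a collider and N7 is conditioned on, which opens it; N4 is a chain and N4 is not conditioned on; N1 is a fork and N1 is not conditioned on — no node blocks this path, so it is active.
Path 3: N2 → N7 ← N4 ← N3 ← N1 → N6
  N3 is a chain here and N3 is conditioned on, so the path is blocked at N3.
Path 4: N2 → N7 ← N3 ← N1 → N6
  N3 is a chain here and N3 is conditioned on, so the path is blocked at N3.
Path 5: N2 → N7 ← N3 → N4 ← N1 → N6
  N3 is a fork here and N3 is conditioned on, so the path is blocked at N3.
Since the path N2 → N7 ← N1 → N6 is active, N2 and N6 are not d-separated given {N3, N7}.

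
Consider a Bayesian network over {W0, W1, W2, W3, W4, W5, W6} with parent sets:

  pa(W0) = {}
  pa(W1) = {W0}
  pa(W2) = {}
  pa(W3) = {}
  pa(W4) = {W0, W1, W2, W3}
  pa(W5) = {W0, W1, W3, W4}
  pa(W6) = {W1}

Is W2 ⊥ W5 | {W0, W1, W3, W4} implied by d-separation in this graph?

6 paths connect W2 and W5; each must be blocked for d-separation to hold:
  1. W2 → W4 ← W3 → W5 — W4:collider[open]; W3:fork[blocks] ⇒ blocked
  2. W2 → W4 ← W0 → W5 — W4:collider[open]; W0:fork[blocks] ⇒ blocked
  3. W2 → W4 ← W0 → W1 → W5 — W4:collider[open]; W0:fork[blocks]; W1:chain[blocks] ⇒ blocked
  4. W2 → W4 → W5 — W4:chain[blocks] ⇒ blocked
  5. W2 → W4 ← W1 ← W0 → W5 — W4:collider[open]; W1:chain[blocks]; W0:fork[blocks] ⇒ blocked
  6. W2 → W4 ← W1 → W5 — W4:collider[open]; W1:fork[blocks] ⇒ blocked
Every path is blocked, so W2 and W5 are d-separated given {W0, W1, W3, W4}.

Yes — W2 and W5 are d-separated given {W0, W1, W3, W4}.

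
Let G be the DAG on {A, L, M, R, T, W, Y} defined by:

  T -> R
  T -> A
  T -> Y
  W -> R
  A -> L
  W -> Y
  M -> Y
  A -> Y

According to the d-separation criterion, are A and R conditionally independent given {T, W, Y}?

Yes

We examine all 4 paths between A and R:
Path 1: A ← T → Y ← W → R
  T is a fork here and T is conditioned on, so the path is blocked at T.
Path 2: A ← T → R
  T is a fork here and T is conditioned on, so the path is blocked at T.
Path 3: A → Y ← T → R
  T is a fork here and T is conditioned on, so the path is blocked at T.
Path 4: A → Y ← W → R
  W is a fork here and W is conditioned on, so the path is blocked at W.
Since every path is blocked, d-separation holds.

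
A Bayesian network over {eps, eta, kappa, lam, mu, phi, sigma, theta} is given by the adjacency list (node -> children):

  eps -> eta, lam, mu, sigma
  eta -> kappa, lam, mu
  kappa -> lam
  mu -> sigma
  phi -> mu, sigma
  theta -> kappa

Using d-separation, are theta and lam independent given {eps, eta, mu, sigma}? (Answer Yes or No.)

Enumerating the 6 paths from theta to lam and testing each for blocking by {eps, eta, mu, sigma}:
Path 1: theta → kappa ← eta → lam
  kappa is a collider here and neither kappa nor any of its descendants is conditioned on, so the collider stays closed — the path is blocked at kappa.
Path 2: theta → kappa ← eta ← eps → lam
  kappa is a collider here and neither kappa nor any of its descendants is conditioned on, so the collider stays closed — the path is blocked at kappa.
Path 3: theta → kappa ← eta → mu → sigma ← eps → lam
  kappa is a collider here and neither kappa nor any of its descendants is conditioned on, so the collider stays closed — the path is blocked at kappa.
Path 4: theta → kappa ← eta → mu ← eps → lam
  kappa is a collider here and neither kappa nor any of its descendants is conditioned on, so the collider stays closed — the path is blocked at kappa.
Path 5: theta → kappa ← eta → mu ← phi → sigma ← eps → lam
  kappa is a collider here and neither kappa nor any of its descendants is conditioned on, so the collider stays closed — the path is blocked at kappa.
Path 6: theta → kappa → lam
  kappa is a chain and kappa is not conditioned on — no node blocks this path, so it is active.
Because an active path exists, theta and lam are not d-separated.

No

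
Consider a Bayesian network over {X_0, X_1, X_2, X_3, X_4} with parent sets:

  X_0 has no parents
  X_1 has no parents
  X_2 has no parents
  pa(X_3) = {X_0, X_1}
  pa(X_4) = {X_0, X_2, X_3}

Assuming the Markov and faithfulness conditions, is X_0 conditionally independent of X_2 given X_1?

Yes

We examine all 2 paths between X_0 and X_2:
Path 1: X_0 → X_3 → X_4 ← X_2
  X_4 is a collider here and neither X_4 nor any of its descendants is conditioned on, so the collider stays closed — the path is blocked at X_4.
Path 2: X_0 → X_4 ← X_2
  X_4 is a collider here and neither X_4 nor any of its descendants is conditioned on, so the collider stays closed — the path is blocked at X_4.
Since every path is blocked, d-separation holds.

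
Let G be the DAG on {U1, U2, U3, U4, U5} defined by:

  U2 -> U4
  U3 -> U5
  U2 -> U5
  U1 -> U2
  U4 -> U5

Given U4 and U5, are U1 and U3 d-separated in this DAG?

Enumerating the 2 paths from U1 to U3 and testing each for blocking by {U4, U5}:
  1. U1 → U2 → U4 → U5 ← U3 — U2:chain[open]; U4:chain[blocks]; U5:collider[open] ⇒ blocked
  2. U1 → U2 → U5 ← U3 — U2:chain[open]; U5:collider[open] ⇒ active
Because an active path exists, U1 and U3 are not d-separated.

No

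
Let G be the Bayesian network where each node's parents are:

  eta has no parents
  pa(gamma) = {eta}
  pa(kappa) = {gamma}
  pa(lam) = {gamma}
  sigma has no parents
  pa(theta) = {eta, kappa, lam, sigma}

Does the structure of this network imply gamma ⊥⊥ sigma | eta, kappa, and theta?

Enumerating the 3 paths from gamma to sigma and testing each for blocking by {eta, kappa, theta}:
Path 1: gamma ← eta → theta ← sigma
  eta is a fork here and eta is conditioned on, so the path is blocked at eta.
Path 2: gamma → lam → theta ← sigma
  lam is a chain and lam is not conditioned on; theta is a collider and theta is conditioned on, which opens it — no node blocks this path, so it is active.
Path 3: gamma → kappa → theta ← sigma
  kappa is a chain here and kappa is conditioned on, so the path is blocked at kappa.
Because an active path exists, gamma and sigma are not d-separated.

No — gamma and sigma are not d-separated given {eta, kappa, theta}.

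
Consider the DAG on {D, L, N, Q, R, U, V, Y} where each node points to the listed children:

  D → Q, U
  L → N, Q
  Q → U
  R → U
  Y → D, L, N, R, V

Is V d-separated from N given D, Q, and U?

No — V and N are not d-separated given {D, Q, U}.

We examine all 6 paths between V and N:
Path 1: V ← Y → D → U ← Q ← L → N
  D is a chain here and D is conditioned on, so the path is blocked at D.
Path 2: V ← Y → D → Q ← L → N
  D is a chain here and D is conditioned on, so the path is blocked at D.
Path 3: V ← Y → N
  Y is a fork and Y is not conditioned on — no node blocks this path, so it is active.
Path 4: V ← Y → R → U ← D → Q ← L → N
  D is a fork here and D is conditioned on, so the path is blocked at D.
Path 5: V ← Y → R → U ← Q ← L → N
  Q is a chain here and Q is conditioned on, so the path is blocked at Q.
Path 6: V ← Y → L → N
  Y is a fork and Y is not conditioned on; L is a chain and L is not conditioned on — no node blocks this path, so it is active.
At least one path is unblocked, so d-separation fails.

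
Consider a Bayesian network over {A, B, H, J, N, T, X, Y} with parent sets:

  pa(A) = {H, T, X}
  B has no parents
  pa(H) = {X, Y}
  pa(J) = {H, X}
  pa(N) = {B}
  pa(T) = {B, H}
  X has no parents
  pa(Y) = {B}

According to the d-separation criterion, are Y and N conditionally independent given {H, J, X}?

We examine all 5 paths between Y and N:
Path 1: Y ← B → N
  B is a fork and B is not conditioned on — no node blocks this path, so it is active.
Path 2: Y → H → A ← T ← B → N
  H is a chain here and H is conditioned on, so the path is blocked at H.
Path 3: Y → H → J ← X → A ← T ← B → N
  H is a chain here and H is conditioned on, so the path is blocked at H.
Path 4: Y → H ← X → A ← T ← B → N
  X is a fork here and X is conditioned on, so the path is blocked at X.
Path 5: Y → H → T ← B → N
  H is a chain here and H is conditioned on, so the path is blocked at H.
At least one path is unblocked, so d-separation fails.

No — Y and N are not d-separated given {H, J, X}.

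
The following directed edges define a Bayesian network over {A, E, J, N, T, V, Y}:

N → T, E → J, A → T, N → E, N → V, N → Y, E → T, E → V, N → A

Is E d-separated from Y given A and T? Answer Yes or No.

Enumerating the 4 paths from E to Y and testing each for blocking by {A, T}:
  1. E ← N → Y — N:fork[open] ⇒ active
  2. E → V ← N → Y — V:collider[blocks]; N:fork[open] ⇒ blocked
  3. E → T ← N → Y — T:collider[open]; N:fork[open] ⇒ active
  4. E → T ← A ← N → Y — T:collider[open]; A:chain[blocks]; N:fork[open] ⇒ blocked
At least one path is unblocked, so d-separation fails.

No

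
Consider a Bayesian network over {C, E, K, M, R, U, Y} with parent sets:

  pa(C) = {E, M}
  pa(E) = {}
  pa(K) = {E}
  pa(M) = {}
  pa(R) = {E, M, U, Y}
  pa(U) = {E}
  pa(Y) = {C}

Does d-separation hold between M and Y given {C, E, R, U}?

No — M and Y are not d-separated given {C, E, R, U}.

6 paths connect M and Y; each must be blocked for d-separation to hold:
Path 1: M → C ← E → U → R ← Y
  E is a fork here and E is conditioned on, so the path is blocked at E.
Path 2: M → C ← E → R ← Y
  E is a fork here and E is conditioned on, so the path is blocked at E.
Path 3: M → C → Y
  C is a chain here and C is conditioned on, so the path is blocked at C.
Path 4: M → R ← U ← E → C → Y
  U is a chain here and U is conditioned on, so the path is blocked at U.
Path 5: M → R ← E → C → Y
  E is a fork here and E is conditioned on, so the path is blocked at E.
Path 6: M → R ← Y
  R is a collider and R is conditioned on, which opens it — no node blocks this path, so it is active.
Because an active path exists, M and Y are not d-separated.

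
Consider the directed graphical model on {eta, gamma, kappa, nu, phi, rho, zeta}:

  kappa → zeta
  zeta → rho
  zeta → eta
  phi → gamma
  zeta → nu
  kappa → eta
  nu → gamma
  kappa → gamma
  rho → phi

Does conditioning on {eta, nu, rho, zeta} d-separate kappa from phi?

6 paths connect kappa and phi; each must be blocked for d-separation to hold:
  1. kappa → gamma ← nu ← zeta → rho → phi — gamma:collider[blocks]; nu:chain[blocks]; zeta:fork[blocks]; rho:chain[blocks] ⇒ blocked
  2. kappa → gamma ← phi — gamma:collider[blocks] ⇒ blocked
  3. kappa → zeta → rho → phi — zeta:chain[blocks]; rho:chain[blocks] ⇒ blocked
  4. kappa → zeta → nu → gamma ← phi — zeta:chain[blocks]; nu:chain[blocks]; gamma:collider[blocks] ⇒ blocked
  5. kappa → eta ← zeta → rho → phi — eta:collider[open]; zeta:fork[blocks]; rho:chain[blocks] ⇒ blocked
  6. kappa → eta ← zeta → nu → gamma ← phi — eta:collider[open]; zeta:fork[blocks]; nu:chain[blocks]; gamma:collider[blocks] ⇒ blocked
All paths are blocked; kappa ⊥ phi | {eta, nu, rho, zeta} holds.

Yes — kappa and phi are d-separated given {eta, nu, rho, zeta}.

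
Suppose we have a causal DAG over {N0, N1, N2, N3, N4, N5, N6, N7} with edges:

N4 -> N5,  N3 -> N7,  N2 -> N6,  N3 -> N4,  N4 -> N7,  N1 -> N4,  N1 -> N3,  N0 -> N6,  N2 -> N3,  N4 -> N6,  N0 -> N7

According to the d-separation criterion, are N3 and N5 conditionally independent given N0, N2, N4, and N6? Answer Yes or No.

Yes

There are 6 undirected paths between N3 and N5; checking each against the conditioning set {N0, N2, N4, N6}:
Path 1: N3 → N4 → N5
  N4 is a chain here and N4 is conditioned on, so the path is blocked at N4.
Path 2: N3 ← N1 → N4 → N5
  N4 is a chain here and N4 is conditioned on, so the path is blocked at N4.
Path 3: N3 ← N2 → N6 ← N0 → N7 ← N4 → N5
  N2 is a fork here and N2 is conditioned on, so the path is blocked at N2.
Path 4: N3 ← N2 → N6 ← N4 → N5
  N2 is a fork here and N2 is conditioned on, so the path is blocked at N2.
Path 5: N3 → N7 ← N0 → N6 ← N4 → N5
  N7 is a collider here and neither N7 nor any of its descendants is conditioned on, so the collider stays closed — the path is blocked at N7.
Path 6: N3 → N7 ← N4 → N5
  N7 is a collider here and neither N7 nor any of its descendants is conditioned on, so the collider stays closed — the path is blocked at N7.
Since every path is blocked, d-separation holds.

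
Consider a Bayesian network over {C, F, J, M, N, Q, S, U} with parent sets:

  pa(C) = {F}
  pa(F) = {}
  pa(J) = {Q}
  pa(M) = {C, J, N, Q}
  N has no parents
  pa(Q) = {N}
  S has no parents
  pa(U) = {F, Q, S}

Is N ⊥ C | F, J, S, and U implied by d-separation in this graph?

Yes — N and C are d-separated given {F, J, S, U}.

We examine all 6 paths between N and C:
Path 1: N → Q → J → M ← C
  J is a chain here and J is conditioned on, so the path is blocked at J.
Path 2: N → Q → U ← F → C
  F is a fork here and F is conditioned on, so the path is blocked at F.
Path 3: N → Q → M ← C
  M is a collider here and neither M nor any of its descendants is conditioned on, so the collider stays closed — the path is blocked at M.
Path 4: N → M ← Q → U ← F → C
  M is a collider here and neither M nor any of its descendants is conditioned on, so the collider stays closed — the path is blocked at M.
Path 5: N → M ← C
  M is a collider here and neither M nor any of its descendants is conditioned on, so the collider stays closed — the path is blocked at M.
Path 6: N → M ← J ← Q → U ← F → C
  M is a collider here and neither M nor any of its descendants is conditioned on, so the collider stays closed — the path is blocked at M.
All paths are blocked; N ⊥ C | {F, J, S, U} holds.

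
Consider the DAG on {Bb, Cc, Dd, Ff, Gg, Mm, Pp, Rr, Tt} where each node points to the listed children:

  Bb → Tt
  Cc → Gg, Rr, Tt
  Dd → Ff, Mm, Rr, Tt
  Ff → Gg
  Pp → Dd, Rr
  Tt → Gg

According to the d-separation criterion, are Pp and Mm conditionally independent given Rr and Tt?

No

There are 6 undirected paths between Pp and Mm; checking each against the conditioning set {Rr, Tt}:
Path 1: Pp → Dd → Mm
  Dd is a chain and Dd is not conditioned on — no node blocks this path, so it is active.
Path 2: Pp → Rr ← Dd → Mm
  Rr is a collider and Rr is conditioned on, which opens it; Dd is a fork and Dd is not conditioned on — no node blocks this path, so it is active.
Path 3: Pp → Rr ← Cc → Tt ← Dd → Mm
  Rr is a collider and Rr is conditioned on, which opens it; Cc is a fork and Cc is not conditioned on; Tt is a collider and Tt is conditioned on, which opens it; Dd is a fork and Dd is not conditioned on — no node blocks this path, so it is active.
Path 4: Pp → Rr ← Cc → Tt → Gg ← Ff ← Dd → Mm
  Tt is a chain here and Tt is conditioned on, so the path is blocked at Tt.
Path 5: Pp → Rr ← Cc → Gg ← Ff ← Dd → Mm
  Gg is a collider here and neither Gg nor any of its descendants is conditioned on, so the collider stays closed — the path is blocked at Gg.
Path 6: Pp → Rr ← Cc → Gg ← Tt ← Dd → Mm
  Gg is a collider here and neither Gg nor any of its descendants is conditioned on, so the collider stays closed — the path is blocked at Gg.
At least one path is unblocked, so d-separation fails.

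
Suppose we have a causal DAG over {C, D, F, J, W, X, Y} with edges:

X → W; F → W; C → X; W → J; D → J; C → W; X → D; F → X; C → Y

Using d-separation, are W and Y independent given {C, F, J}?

Yes — W and Y are d-separated given {C, F, J}.

4 paths connect W and Y; each must be blocked for d-separation to hold:
Path 1: W ← F → X ← C → Y
  F is a fork here and F is conditioned on, so the path is blocked at F.
Path 2: W ← X ← C → Y
  C is a fork here and C is conditioned on, so the path is blocked at C.
Path 3: W ← C → Y
  C is a fork here and C is conditioned on, so the path is blocked at C.
Path 4: W → J ← D ← X ← C → Y
  C is a fork here and C is conditioned on, so the path is blocked at C.
Every path is blocked, so W and Y are d-separated given {C, F, J}.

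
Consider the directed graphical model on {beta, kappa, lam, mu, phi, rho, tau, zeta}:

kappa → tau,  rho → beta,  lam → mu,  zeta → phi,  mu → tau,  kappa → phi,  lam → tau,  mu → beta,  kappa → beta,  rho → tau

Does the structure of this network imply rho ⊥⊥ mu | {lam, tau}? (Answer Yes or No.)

No

6 paths connect rho and mu; each must be blocked for d-separation to hold:
Path 1: rho → beta ← mu
  beta is a collider here and neither beta nor any of its descendants is conditioned on, so the collider stays closed — the path is blocked at beta.
Path 2: rho → beta ← kappa → tau ← lam → mu
  beta is a collider here and neither beta nor any of its descendants is conditioned on, so the collider stays closed — the path is blocked at beta.
Path 3: rho → beta ← kappa → tau ← mu
  beta is a collider here and neither beta nor any of its descendants is conditioned on, so the collider stays closed — the path is blocked at beta.
Path 4: rho → tau ← lam → mu
  lam is a fork here and lam is conditioned on, so the path is blocked at lam.
Path 5: rho → tau ← mu
  tau is a collider and tau is conditioned on, which opens it — no node blocks this path, so it is active.
Path 6: rho → tau ← kappa → beta ← mu
  beta is a collider here and neither beta nor any of its descendants is conditioned on, so the collider stays closed — the path is blocked at beta.
At least one path is unblocked, so d-separation fails.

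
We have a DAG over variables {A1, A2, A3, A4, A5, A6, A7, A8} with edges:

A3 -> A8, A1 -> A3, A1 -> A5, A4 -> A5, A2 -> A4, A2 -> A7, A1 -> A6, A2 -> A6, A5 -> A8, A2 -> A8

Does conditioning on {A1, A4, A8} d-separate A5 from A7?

No

5 paths connect A5 and A7; each must be blocked for d-separation to hold:
Path 1: A5 ← A1 → A3 → A8 ← A2 → A7
  A1 is a fork here and A1 is conditioned on, so the path is blocked at A1.
Path 2: A5 ← A1 → A6 ← A2 → A7
  A1 is a fork here and A1 is conditioned on, so the path is blocked at A1.
Path 3: A5 ← A4 ← A2 → A7
  A4 is a chain here and A4 is conditioned on, so the path is blocked at A4.
Path 4: A5 → A8 ← A3 ← A1 → A6 ← A2 → A7
  A1 is a fork here and A1 is conditioned on, so the path is blocked at A1.
Path 5: A5 → A8 ← A2 → A7
  A8 is a collider and A8 is conditioned on, which opens it; A2 is a fork and A2 is not conditioned on — no node blocks this path, so it is active.
Because an active path exists, A5 and A7 are not d-separated.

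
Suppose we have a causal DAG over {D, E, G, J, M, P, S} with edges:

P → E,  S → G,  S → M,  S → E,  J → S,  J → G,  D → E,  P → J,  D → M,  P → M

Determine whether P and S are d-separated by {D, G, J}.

6 paths connect P and S; each must be blocked for d-separation to hold:
  1. P → E ← S — E:collider[blocks] ⇒ blocked
  2. P → E ← D → M ← S — E:collider[blocks]; D:fork[blocks]; M:collider[blocks] ⇒ blocked
  3. P → J → S — J:chain[blocks] ⇒ blocked
  4. P → J → G ← S — J:chain[blocks]; G:collider[open] ⇒ blocked
  5. P → M ← S — M:collider[blocks] ⇒ blocked
  6. P → M ← D → E ← S — M:collider[blocks]; D:fork[blocks]; E:collider[blocks] ⇒ blocked
Since every path is blocked, d-separation holds.

Yes — P and S are d-separated given {D, G, J}.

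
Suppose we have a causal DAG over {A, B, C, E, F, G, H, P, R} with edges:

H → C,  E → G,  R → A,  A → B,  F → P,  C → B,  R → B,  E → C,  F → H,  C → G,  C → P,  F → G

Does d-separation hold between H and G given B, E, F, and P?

There are 6 undirected paths between H and G; checking each against the conditioning set {B, E, F, P}:
  1. H → C ← E → G — C:collider[open]; E:fork[blocks] ⇒ blocked
  2. H → C → P ← F → G — C:chain[open]; P:collider[open]; F:fork[blocks] ⇒ blocked
  3. H → C → G — C:chain[open] ⇒ active
  4. H ← F → P ← C ← E → G — F:fork[blocks]; P:collider[open]; C:chain[open]; E:fork[blocks] ⇒ blocked
  5. H ← F → P ← C → G — F:fork[blocks]; P:collider[open]; C:fork[open] ⇒ blocked
  6. H ← F → G — F:fork[blocks] ⇒ blocked
Since the path H → C → G is active, H and G are not d-separated given {B, E, F, P}.

No — H and G are not d-separated given {B, E, F, P}.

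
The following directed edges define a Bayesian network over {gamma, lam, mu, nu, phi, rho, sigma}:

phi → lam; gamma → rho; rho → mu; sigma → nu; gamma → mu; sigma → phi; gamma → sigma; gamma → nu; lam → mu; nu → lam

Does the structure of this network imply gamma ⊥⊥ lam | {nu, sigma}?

Yes — gamma and lam are d-separated given {nu, sigma}.

We examine all 6 paths between gamma and lam:
  1. gamma → mu ← lam — mu:collider[blocks] ⇒ blocked
  2. gamma → sigma → phi → lam — sigma:chain[blocks]; phi:chain[open] ⇒ blocked
  3. gamma → sigma → nu → lam — sigma:chain[blocks]; nu:chain[blocks] ⇒ blocked
  4. gamma → nu → lam — nu:chain[blocks] ⇒ blocked
  5. gamma → nu ← sigma → phi → lam — nu:collider[open]; sigma:fork[blocks]; phi:chain[open] ⇒ blocked
  6. gamma → rho → mu ← lam — rho:chain[open]; mu:collider[blocks] ⇒ blocked
Since every path is blocked, d-separation holds.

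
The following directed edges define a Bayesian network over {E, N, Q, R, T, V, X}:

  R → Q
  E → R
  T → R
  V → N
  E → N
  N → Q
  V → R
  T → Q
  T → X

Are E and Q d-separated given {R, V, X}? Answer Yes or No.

6 paths connect E and Q; each must be blocked for d-separation to hold:
  1. E → R ← T → Q — R:collider[open]; T:fork[open] ⇒ active
  2. E → R → Q — R:chain[blocks] ⇒ blocked
  3. E → R ← V → N → Q — R:collider[open]; V:fork[blocks]; N:chain[open] ⇒ blocked
  4. E → N → Q — N:chain[open] ⇒ active
  5. E → N ← V → R ← T → Q — N:collider[blocks]; V:fork[blocks]; R:collider[open]; T:fork[open] ⇒ blocked
  6. E → N ← V → R → Q — N:collider[blocks]; V:fork[blocks]; R:chain[blocks] ⇒ blocked
At least one path is unblocked, so d-separation fails.

No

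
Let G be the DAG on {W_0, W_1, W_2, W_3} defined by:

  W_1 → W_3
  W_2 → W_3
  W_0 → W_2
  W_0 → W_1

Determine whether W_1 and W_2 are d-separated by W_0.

Enumerating the 2 paths from W_1 to W_2 and testing each for blocking by {W_0}:
Path 1: W_1 ← W_0 → W_2
  W_0 is a fork here and W_0 is conditioned on, so the path is blocked at W_0.
Path 2: W_1 → W_3 ← W_2
  W_3 is a collider here and neither W_3 nor any of its descendants is conditioned on, so the collider stays closed — the path is blocked at W_3.
Since every path is blocked, d-separation holds.

Yes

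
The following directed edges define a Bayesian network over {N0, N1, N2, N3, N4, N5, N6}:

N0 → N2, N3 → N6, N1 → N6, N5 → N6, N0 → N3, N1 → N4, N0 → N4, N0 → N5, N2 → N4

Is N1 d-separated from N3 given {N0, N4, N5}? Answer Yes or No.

Enumerating the 6 paths from N1 to N3 and testing each for blocking by {N0, N4, N5}:
Path 1: N1 → N6 ← N3
  N6 is a collider here and neither N6 nor any of its descendants is conditioned on, so the collider stays closed — the path is blocked at N6.
Path 2: N1 → N6 ← N5 ← N0 → N3
  N6 is a collider here and neither N6 nor any of its descendants is conditioned on, so the collider stays closed — the path is blocked at N6.
Path 3: N1 → N4 ← N0 → N3
  N0 is a fork here and N0 is conditioned on, so the path is blocked at N0.
Path 4: N1 → N4 ← N0 → N5 → N6 ← N3
  N0 is a fork here and N0 is conditioned on, so the path is blocked at N0.
Path 5: N1 → N4 ← N2 ← N0 → N3
  N0 is a fork here and N0 is conditioned on, so the path is blocked at N0.
Path 6: N1 → N4 ← N2 ← N0 → N5 → N6 ← N3
  N0 is a fork here and N0 is conditioned on, so the path is blocked at N0.
All paths are blocked; N1 ⊥ N3 | {N0, N4, N5} holds.

Yes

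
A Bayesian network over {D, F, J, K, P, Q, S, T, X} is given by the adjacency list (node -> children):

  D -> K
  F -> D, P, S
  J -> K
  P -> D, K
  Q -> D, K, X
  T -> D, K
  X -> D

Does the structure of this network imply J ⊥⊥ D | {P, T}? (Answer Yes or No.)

Enumerating the 6 paths from J to D and testing each for blocking by {P, T}:
  1. J → K ← D — K:collider[blocks] ⇒ blocked
  2. J → K ← P ← F → D — K:collider[blocks]; P:chain[blocks]; F:fork[open] ⇒ blocked
  3. J → K ← P → D — K:collider[blocks]; P:fork[blocks] ⇒ blocked
  4. J → K ← T → D — K:collider[blocks]; T:fork[blocks] ⇒ blocked
  5. J → K ← Q → D — K:collider[blocks]; Q:fork[open] ⇒ blocked
  6. J → K ← Q → X → D — K:collider[blocks]; Q:fork[open]; X:chain[open] ⇒ blocked
Since every path is blocked, d-separation holds.

Yes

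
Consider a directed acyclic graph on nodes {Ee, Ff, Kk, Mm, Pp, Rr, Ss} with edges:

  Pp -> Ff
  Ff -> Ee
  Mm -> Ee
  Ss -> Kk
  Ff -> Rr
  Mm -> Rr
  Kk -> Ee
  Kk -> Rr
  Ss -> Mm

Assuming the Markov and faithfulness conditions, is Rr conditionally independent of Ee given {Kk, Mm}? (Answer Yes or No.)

We examine all 5 paths between Rr and Ee:
Path 1: Rr ← Ff → Ee
  Ff is a fork and Ff is not conditioned on — no node blocks this path, so it is active.
Path 2: Rr ← Kk → Ee
  Kk is a fork here and Kk is conditioned on, so the path is blocked at Kk.
Path 3: Rr ← Kk ← Ss → Mm → Ee
  Kk is a chain here and Kk is conditioned on, so the path is blocked at Kk.
Path 4: Rr ← Mm → Ee
  Mm is a fork here and Mm is conditioned on, so the path is blocked at Mm.
Path 5: Rr ← Mm ← Ss → Kk → Ee
  Mm is a chain here and Mm is conditioned on, so the path is blocked at Mm.
Because an active path exists, Rr and Ee are not d-separated.

No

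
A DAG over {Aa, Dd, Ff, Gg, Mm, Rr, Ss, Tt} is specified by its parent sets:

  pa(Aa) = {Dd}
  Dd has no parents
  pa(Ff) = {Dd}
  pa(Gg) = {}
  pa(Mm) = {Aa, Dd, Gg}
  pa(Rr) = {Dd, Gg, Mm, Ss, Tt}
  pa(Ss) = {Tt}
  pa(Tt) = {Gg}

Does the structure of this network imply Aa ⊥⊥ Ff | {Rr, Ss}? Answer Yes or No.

6 paths connect Aa and Ff; each must be blocked for d-separation to hold:
  1. Aa → Mm ← Dd → Ff — Mm:collider[open]; Dd:fork[open] ⇒ active
  2. Aa → Mm → Rr ← Dd → Ff — Mm:chain[open]; Rr:collider[open]; Dd:fork[open] ⇒ active
  3. Aa → Mm ← Gg → Tt → Rr ← Dd → Ff — Mm:collider[open]; Gg:fork[open]; Tt:chain[open]; Rr:collider[open]; Dd:fork[open] ⇒ active
  4. Aa → Mm ← Gg → Tt → Ss → Rr ← Dd → Ff — Mm:collider[open]; Gg:fork[open]; Tt:chain[open]; Ss:chain[blocks]; Rr:collider[open]; Dd:fork[open] ⇒ blocked
  5. Aa → Mm ← Gg → Rr ← Dd → Ff — Mm:collider[open]; Gg:fork[open]; Rr:collider[open]; Dd:fork[open] ⇒ active
  6. Aa ← Dd → Ff — Dd:fork[open] ⇒ active
Since the path Aa → Mm ← Dd → Ff is active, Aa and Ff are not d-separated given {Rr, Ss}.

No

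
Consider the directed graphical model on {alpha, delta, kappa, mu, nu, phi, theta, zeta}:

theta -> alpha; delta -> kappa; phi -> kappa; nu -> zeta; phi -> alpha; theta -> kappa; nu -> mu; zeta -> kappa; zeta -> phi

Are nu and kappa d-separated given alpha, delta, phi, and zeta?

There are 3 undirected paths between nu and kappa; checking each against the conditioning set {alpha, delta, phi, zeta}:
Path 1: nu → zeta → phi → kappa
  zeta is a chain here and zeta is conditioned on, so the path is blocked at zeta.
Path 2: nu → zeta → phi → alpha ← theta → kappa
  zeta is a chain here and zeta is conditioned on, so the path is blocked at zeta.
Path 3: nu → zeta → kappa
  zeta is a chain here and zeta is conditioned on, so the path is blocked at zeta.
Every path is blocked, so nu and kappa are d-separated given {alpha, delta, phi, zeta}.

Yes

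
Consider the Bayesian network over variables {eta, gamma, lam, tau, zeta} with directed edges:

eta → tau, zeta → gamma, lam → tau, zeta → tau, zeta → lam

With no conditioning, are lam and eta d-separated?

There are 2 undirected paths between lam and eta; checking each against the conditioning set ∅:
Path 1: lam ← zeta → tau ← eta
  tau is a collider here and neither tau nor any of its descendants is conditioned on, so the collider stays closed — the path is blocked at tau.
Path 2: lam → tau ← eta
  tau is a collider here and neither tau nor any of its descendants is conditioned on, so the collider stays closed — the path is blocked at tau.
Every path is blocked, so lam and eta are d-separated given ∅.

Yes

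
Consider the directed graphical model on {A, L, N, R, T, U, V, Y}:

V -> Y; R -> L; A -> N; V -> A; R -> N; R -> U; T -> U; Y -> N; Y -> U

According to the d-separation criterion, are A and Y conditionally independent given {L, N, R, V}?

No — A and Y are not d-separated given {L, N, R, V}.

There are 3 undirected paths between A and Y; checking each against the conditioning set {L, N, R, V}:
Path 1: A ← V → Y
  V is a fork here and V is conditioned on, so the path is blocked at V.
Path 2: A → N ← Y
  N is a collider and N is conditioned on, which opens it — no node blocks this path, so it is active.
Path 3: A → N ← R → U ← Y
  R is a fork here and R is conditioned on, so the path is blocked at R.
At least one path is unblocked, so d-separation fails.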